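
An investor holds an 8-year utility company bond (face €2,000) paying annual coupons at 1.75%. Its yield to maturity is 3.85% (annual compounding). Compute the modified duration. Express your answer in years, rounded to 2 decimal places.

7.21 years

Periodic yield y = 0.0385. First find Macaulay duration:
  t   CF        PV=CF/(1+0.0385)^t    t·PV
  1        35.00        33.7025        33.7025
  2        35.00        32.4530        64.9060
  3        35.00        31.2499        93.7497
  4        35.00        30.0914       120.3655
  5        35.00        28.9758       144.8790
  6        35.00        27.9016       167.4096
  7        35.00        26.8672       188.0705
  8     2,035.00     1,504.2236    12,033.7890
  Σ                  1,715.4650    12,846.8718
P = 1,715.4650; Macaulay duration = 12,846.8718 / 1,715.4650 = 7.48886 years.
Modified duration = D_Mac / (1 + y) = 7.48886 / 1.0385 = 7.21122 years.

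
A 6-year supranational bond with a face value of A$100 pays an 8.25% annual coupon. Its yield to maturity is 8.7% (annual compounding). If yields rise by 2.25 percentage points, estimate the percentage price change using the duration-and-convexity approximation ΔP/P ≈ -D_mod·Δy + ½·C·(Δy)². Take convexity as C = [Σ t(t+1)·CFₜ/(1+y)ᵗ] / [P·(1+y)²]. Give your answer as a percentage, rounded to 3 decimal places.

-9.562%

With y = 0.087:
  t   CF        PV=CF/(1+0.087)^t    t·PV        t(t+1)·PV
  1         8.25         7.5897         7.5897          15.1794
  2         8.25         6.9822        13.9645          41.8934
  3         8.25         6.4234        19.2702          77.0809
  4         8.25         5.9093        23.6372         118.1859
  5         8.25         5.4363        27.1817         163.0901
  6       108.25        65.6222       393.7331       2,756.1315
  Σ                     97.9632       485.3763       3,171.5612
P = 97.9632; D_Mac = 4.95468 yrs; D_mod = 4.55813 yrs; C = 27.40004.
Duration effect: -4.55813 × (+0.0225) = -0.102558
Convexity effect: 0.5 × 27.40004 × (0.0225)² = +0.0069356
ΔP/P ≈ -0.102558 + 0.0069356 = -0.095622 = -9.5622%.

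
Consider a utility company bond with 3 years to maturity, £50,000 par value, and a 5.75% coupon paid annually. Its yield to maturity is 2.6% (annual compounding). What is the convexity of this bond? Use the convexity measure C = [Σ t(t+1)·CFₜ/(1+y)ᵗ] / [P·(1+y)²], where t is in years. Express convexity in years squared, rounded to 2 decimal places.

10.63

With y = 0.026:
  t   CF        PV=CF/(1+0.026)^t    t·PV        t(t+1)·PV
  1     2,875.00     2,802.1442     2,802.1442       5,604.2885
  2     2,875.00     2,731.1347     5,462.2695      16,386.8085
  3    52,875.00    48,956.2674   146,868.8021     587,475.2085
  Σ                 54,489.5464   155,133.2159     609,466.3055
P = 54,489.5464.
Convexity = Σ t(t+1)·PV / [P·(1+y)²] = 609,466.3055 / (54,489.5464 × 1.052676) = 10.62531.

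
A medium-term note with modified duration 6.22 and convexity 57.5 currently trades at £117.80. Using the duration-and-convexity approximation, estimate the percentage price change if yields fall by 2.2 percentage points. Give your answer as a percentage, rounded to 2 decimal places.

Duration effect: -D_mod·Δy = -6.22 × (-0.022) = +0.136840
Convexity effect: ½·C·(Δy)² = 0.5 × 57.5 × (-0.022)² = +0.0139150
ΔP/P ≈ +0.136840 + 0.0139150 = +0.150755
= +15.0755%.

+15.08%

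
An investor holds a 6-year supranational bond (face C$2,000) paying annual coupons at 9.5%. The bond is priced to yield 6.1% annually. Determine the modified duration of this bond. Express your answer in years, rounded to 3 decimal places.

Periodic yield y = 0.061. First find Macaulay duration:
  t   CF        PV=CF/(1+0.061)^t    t·PV
  1       190.00       179.0763       179.0763
  2       190.00       168.7807       337.5614
  3       190.00       159.0770       477.2311
  4       190.00       149.9312       599.7249
  5       190.00       141.3112       706.5562
  6     2,190.00     1,535.1535     9,210.9211
  Σ                  2,333.3300    11,511.0710
P = 2,333.3300; Macaulay duration = 11,511.0710 / 2,333.3300 = 4.93332 years.
Modified duration = D_Mac / (1 + y) = 4.93332 / 1.061 = 4.64969 years.

4.650 years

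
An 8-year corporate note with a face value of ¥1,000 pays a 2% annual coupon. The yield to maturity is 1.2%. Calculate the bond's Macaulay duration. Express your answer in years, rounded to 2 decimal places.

Periodic yield y = 0.012. Discount each cash flow and weight by its year:
  t   CF        PV=CF/(1+0.012)^t    t·PV
  1        20.00        19.7628        19.7628
  2        20.00        19.5285        39.0570
  3        20.00        19.2969        57.8908
  4        20.00        19.0681        76.2725
  5        20.00        18.8420        94.2101
  6        20.00        18.6186       111.7116
  7        20.00        18.3978       128.7848
  8     1,020.00       927.1630     7,417.3037
  Σ                  1,060.6778     7,944.9932
Price P = Σ PV = 1,060.6778.
Macaulay duration = Σ(t·PV) / P = 7,944.9932 / 1,060.6778 = 7.49049 years.

7.49 years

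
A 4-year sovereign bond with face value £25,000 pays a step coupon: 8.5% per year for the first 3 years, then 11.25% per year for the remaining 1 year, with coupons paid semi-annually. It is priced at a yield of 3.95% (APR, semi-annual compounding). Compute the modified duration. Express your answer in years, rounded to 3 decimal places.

3.455 years

Periodic yield y = 0.01975. First find Macaulay duration:
  t   CF        PV=CF/(1+0.01975)^t    t·PV
  1     1,062.50     1,041.9220     1,041.9220
  2     1,062.50     1,021.7426     2,043.4852
  3     1,062.50     1,001.9540     3,005.8621
  4     1,062.50       982.5487     3,930.1948
  5     1,062.50       963.5192     4,817.5960
  6     1,062.50       944.8582     5,669.1494
  7     1,406.25     1,226.3277     8,584.2939
  8    26,406.25    22,581.7200   180,653.7603
  Σ                 29,764.5925   209,746.2637
P = 29,764.5925; Macaulay duration = 209,746.2637 / 29,764.5925 = 7.04684 half-year periods = 3.52342 years.
Modified duration = D_Mac / (1 + y) = 3.52342 / 1.01975 = 3.45518 years.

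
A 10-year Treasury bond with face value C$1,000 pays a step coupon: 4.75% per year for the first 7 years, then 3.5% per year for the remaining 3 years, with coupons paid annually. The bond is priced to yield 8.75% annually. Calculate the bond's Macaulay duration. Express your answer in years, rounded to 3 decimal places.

7.815 years

Periodic yield y = 0.0875. Discount each cash flow and weight by its year:
  t   CF        PV=CF/(1+0.0875)^t    t·PV
  1        47.50        43.6782        43.6782
  2        47.50        40.1638        80.3277
  3        47.50        36.9323       110.7968
  4        47.50        33.9607       135.8428
  5        47.50        31.2282       156.1411
  6        47.50        28.7156       172.2936
  7        47.50        26.4052       184.8361
  8        35.00        17.8910       143.1278
  9        35.00        16.4515       148.0632
  10    1,035.00       447.3503     4,473.5026
  Σ                    722.7766     5,648.6098
Price P = Σ PV = 722.7766.
Macaulay duration = Σ(t·PV) / P = 5,648.6098 / 722.7766 = 7.81515 years.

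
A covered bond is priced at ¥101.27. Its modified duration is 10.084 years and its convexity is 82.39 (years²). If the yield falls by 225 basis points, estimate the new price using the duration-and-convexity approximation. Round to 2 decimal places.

Duration effect: -D_mod·Δy = -10.084 × (-0.0225) = +0.226890
Convexity effect: ½·C·(Δy)² = 0.5 × 82.39 × (-0.0225)² = +0.02085496875
ΔP/P ≈ +0.226890 + 0.02085496875 = +0.24774496875
New price ≈ 101.27 × (1 + 0.24774496875) = 126.3591329853125.

¥126.36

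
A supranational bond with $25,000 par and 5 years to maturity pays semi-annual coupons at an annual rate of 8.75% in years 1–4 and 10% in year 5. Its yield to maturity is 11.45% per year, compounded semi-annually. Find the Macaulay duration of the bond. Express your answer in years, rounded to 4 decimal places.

4.1061 years

Periodic yield y = 0.05725. Discount each cash flow and weight by its period:
  t   CF        PV=CF/(1+0.05725)^t    t·PV
  1     1,093.75     1,034.5235     1,034.5235
  2     1,093.75       978.5042     1,957.0083
  3     1,093.75       925.5182     2,776.5547
  4     1,093.75       875.4015     3,501.6060
  5     1,093.75       827.9986     4,139.9929
  6     1,093.75       783.1625     4,698.9752
  7     1,093.75       740.7543     5,185.2804
  8     1,093.75       700.6426     5,605.1405
  9     1,250.00       757.3747     6,816.3719
  10   26,250.00    15,043.6205   150,436.2052
  Σ                 22,667.5007   186,151.6588
Price P = Σ PV = 22,667.5007.
Macaulay duration = Σ(t·PV) / P = 186,151.6588 / 22,667.5007 = 8.21227 half-year periods.
In years: 8.21227 / 2 = 4.10614 years.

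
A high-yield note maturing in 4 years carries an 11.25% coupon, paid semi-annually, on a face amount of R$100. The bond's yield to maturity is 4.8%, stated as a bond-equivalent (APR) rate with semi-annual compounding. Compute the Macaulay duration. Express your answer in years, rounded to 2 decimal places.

Periodic yield y = 0.024. Discount each cash flow and weight by its period:
  t   CF        PV=CF/(1+0.024)^t    t·PV
  1        5.625         5.4932         5.4932
  2        5.625         5.3644        10.7288
  3        5.625         5.2387        15.7161
  4        5.625         5.1159        20.4636
  5        5.625         4.9960        24.9800
  6        5.625         4.8789        29.2735
  7        5.625         4.7646        33.3519
  8      105.625        87.3710       698.9676
  Σ                    123.2226       838.9747
Price P = Σ PV = 123.2226.
Macaulay duration = Σ(t·PV) / P = 838.9747 / 123.2226 = 6.80861 half-year periods.
In years: 6.80861 / 2 = 3.40431 years.

3.40 years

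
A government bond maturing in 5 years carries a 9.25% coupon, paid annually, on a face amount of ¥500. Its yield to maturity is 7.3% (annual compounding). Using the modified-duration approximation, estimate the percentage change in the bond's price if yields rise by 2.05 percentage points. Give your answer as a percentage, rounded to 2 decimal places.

Periodic yield y = 0.073. Modified duration first:
  t   CF        PV=CF/(1+0.073)^t    t·PV
  1        46.25        43.1034        43.1034
  2        46.25        40.1710        80.3419
  3        46.25        37.4380       112.3140
  4        46.25        34.8910       139.5638
  5       546.25       384.0545     1,920.2724
  Σ                    539.6578     2,295.5956
P = 539.6578; D_Mac = 4.25380 yrs; D_mod = 4.25380/(1+0.073) = 3.96440 yrs.
ΔP/P ≈ -D_mod · Δy = -3.96440 × (+0.0205) = -0.081270 = -8.1270%.

-8.13%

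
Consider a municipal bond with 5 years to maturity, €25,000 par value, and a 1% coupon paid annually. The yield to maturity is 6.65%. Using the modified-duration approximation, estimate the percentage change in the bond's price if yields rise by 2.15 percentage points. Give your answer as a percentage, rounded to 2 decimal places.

Periodic yield y = 0.0665. Modified duration first:
  t   CF        PV=CF/(1+0.0665)^t    t·PV
  1       250.00       234.4116       234.4116
  2       250.00       219.7952       439.5905
  3       250.00       206.0902       618.2707
  4       250.00       193.2398       772.9592
  5    25,250.00    18,300.2526    91,501.2628
  Σ                 19,153.7895    93,566.4948
P = 19,153.7895; D_Mac = 4.88501 yrs; D_mod = 4.88501/(1+0.0665) = 4.58041 yrs.
ΔP/P ≈ -D_mod · Δy = -4.58041 × (+0.0215) = -0.098479 = -9.8479%.

-9.85%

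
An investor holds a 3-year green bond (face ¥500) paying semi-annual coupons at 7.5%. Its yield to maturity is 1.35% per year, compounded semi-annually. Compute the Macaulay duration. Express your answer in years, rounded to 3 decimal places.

2.765 years

Periodic yield y = 0.00675. Discount each cash flow and weight by its period:
  t   CF        PV=CF/(1+0.00675)^t    t·PV
  1        18.75        18.6243        18.6243
  2        18.75        18.4994        36.9988
  3        18.75        18.3754        55.1261
  4        18.75        18.2522        73.0087
  5        18.75        18.1298        90.6490
  6       518.75       498.2282     2,989.3690
  Σ                    590.1092     3,263.7760
Price P = Σ PV = 590.1092.
Macaulay duration = Σ(t·PV) / P = 3,263.7760 / 590.1092 = 5.53080 half-year periods.
In years: 5.53080 / 2 = 2.76540 years.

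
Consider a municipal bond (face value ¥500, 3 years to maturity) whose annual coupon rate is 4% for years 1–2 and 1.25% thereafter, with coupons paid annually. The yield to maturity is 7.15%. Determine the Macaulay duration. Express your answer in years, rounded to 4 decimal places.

Periodic yield y = 0.0715. Discount each cash flow and weight by its year:
  t   CF        PV=CF/(1+0.0715)^t    t·PV
  1        20.00        18.6654        18.6654
  2        20.00        17.4199        34.8398
  3       506.25       411.5177     1,234.5531
  Σ                    447.6030     1,288.0583
Price P = Σ PV = 447.6030.
Macaulay duration = Σ(t·PV) / P = 1,288.0583 / 447.6030 = 2.87768 years.

2.8777 years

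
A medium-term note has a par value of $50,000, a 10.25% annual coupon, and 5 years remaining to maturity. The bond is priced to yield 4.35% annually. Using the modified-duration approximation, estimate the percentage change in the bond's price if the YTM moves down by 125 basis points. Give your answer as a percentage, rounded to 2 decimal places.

+5.09%

Periodic yield y = 0.0435. Modified duration first:
  t   CF        PV=CF/(1+0.0435)^t    t·PV
  1     5,125.00     4,911.3560     4,911.3560
  2     5,125.00     4,706.6181     9,413.2362
  3     5,125.00     4,510.4151    13,531.2452
  4     5,125.00     4,322.3911    17,289.5642
  5    55,125.00    44,553.9626   222,769.8128
  Σ                 63,004.7428   267,915.2145
P = 63,004.7428; D_Mac = 4.25230 yrs; D_mod = 4.25230/(1+0.0435) = 4.07504 yrs.
ΔP/P ≈ -D_mod · Δy = -4.07504 × (-0.0125) = +0.050938 = +5.0938%.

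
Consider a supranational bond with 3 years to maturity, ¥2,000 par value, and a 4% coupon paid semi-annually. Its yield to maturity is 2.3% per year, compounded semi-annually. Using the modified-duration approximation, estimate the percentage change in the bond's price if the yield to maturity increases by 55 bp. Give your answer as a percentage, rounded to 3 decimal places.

Periodic yield y = 0.0115. Modified duration first:
  t   CF        PV=CF/(1+0.0115)^t    t·PV
  1        40.00        39.5452        39.5452
  2        40.00        39.0956        78.1913
  3        40.00        38.6511       115.9534
  4        40.00        38.2117       152.8468
  5        40.00        37.7773       188.8863
  6     2,040.00     1,904.7362    11,428.4174
  Σ                  2,098.0172    12,003.8405
P = 2,098.0172; D_Mac = 5.72152 half-year periods = 2.86076 yrs; D_mod = 2.86076/(1+0.0115) = 2.82823 yrs.
ΔP/P ≈ -D_mod · Δy = -2.82823 × (+0.0055) = -0.015555 = -1.5555%.

-1.556%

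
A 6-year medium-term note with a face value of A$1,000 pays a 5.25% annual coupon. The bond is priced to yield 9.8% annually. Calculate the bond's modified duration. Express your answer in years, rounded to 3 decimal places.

4.739 years

Periodic yield y = 0.098. First find Macaulay duration:
  t   CF        PV=CF/(1+0.098)^t    t·PV
  1        52.50        47.8142        47.8142
  2        52.50        43.5466        87.0933
  3        52.50        39.6600       118.9799
  4        52.50        36.1202       144.4807
  5        52.50        32.8963       164.4817
  6     1,052.50       600.6314     3,603.7887
  Σ                    800.6688     4,166.6385
P = 800.6688; Macaulay duration = 4,166.6385 / 800.6688 = 5.20395 years.
Modified duration = D_Mac / (1 + y) = 5.20395 / 1.098 = 4.73948 years.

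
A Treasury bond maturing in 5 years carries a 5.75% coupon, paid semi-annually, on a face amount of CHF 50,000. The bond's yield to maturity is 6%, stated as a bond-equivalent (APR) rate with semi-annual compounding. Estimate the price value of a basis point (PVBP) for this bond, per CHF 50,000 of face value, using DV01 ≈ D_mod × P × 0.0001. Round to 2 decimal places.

Periodic yield y = 0.03.
  t   CF        PV=CF/(1+0.03)^t    t·PV
  1     1,437.50     1,395.6311     1,395.6311
  2     1,437.50     1,354.9816     2,709.9632
  3     1,437.50     1,315.5161     3,946.5484
  4     1,437.50     1,277.2001     5,108.8005
  5     1,437.50     1,240.0001     6,200.0006
  6     1,437.50     1,203.8836     7,223.3017
  7     1,437.50     1,168.8190     8,181.7333
  8     1,437.50     1,134.7758     9,078.2062
  9     1,437.50     1,101.7241     9,915.5165
  10   51,437.50    38,274.3307   382,743.3075
  Σ                 49,466.8623   436,503.0091
P = 49,466.8623; D_Mac = 8.82415 half-year periods = 4.41207 yrs; D_mod = 4.28357 yrs.
DV01 ≈ 4.28357 × 49,466.8623 × 0.0001 = 21.189466.

CHF 21.19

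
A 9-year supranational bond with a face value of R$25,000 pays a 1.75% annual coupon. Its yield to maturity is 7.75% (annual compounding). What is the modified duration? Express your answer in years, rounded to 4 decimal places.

7.6111 years

Periodic yield y = 0.0775. First find Macaulay duration:
  t   CF        PV=CF/(1+0.0775)^t    t·PV
  1       437.50       406.0325       406.0325
  2       437.50       376.8283       753.6566
  3       437.50       349.7246     1,049.1739
  4       437.50       324.5704     1,298.2817
  5       437.50       301.2255     1,506.1273
  6       437.50       279.5596     1,677.3575
  7       437.50       259.4520     1,816.1643
  8       437.50       240.7908     1,926.3261
  9    25,437.50    12,993.2836   116,939.5522
  Σ                 15,531.4673   127,372.6721
P = 15,531.4673; Macaulay duration = 127,372.6721 / 15,531.4673 = 8.20094 years.
Modified duration = D_Mac / (1 + y) = 8.20094 / 1.0775 = 7.61108 years.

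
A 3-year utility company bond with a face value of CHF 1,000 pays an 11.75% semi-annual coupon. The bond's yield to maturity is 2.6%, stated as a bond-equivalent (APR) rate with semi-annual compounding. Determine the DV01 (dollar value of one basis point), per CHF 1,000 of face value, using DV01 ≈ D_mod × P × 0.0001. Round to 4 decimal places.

Periodic yield y = 0.013.
  t   CF        PV=CF/(1+0.013)^t    t·PV
  1        58.75        57.9961        57.9961
  2        58.75        57.2518       114.5036
  3        58.75        56.5171       169.5512
  4        58.75        55.7918       223.1671
  5        58.75        55.0758       275.3789
  6     1,058.75       979.7985     5,878.7907
  Σ                  1,262.4309     6,719.3875
P = 1,262.4309; D_Mac = 5.32258 half-year periods = 2.66129 yrs; D_mod = 2.62714 yrs.
DV01 ≈ 2.62714 × 1,262.4309 × 0.0001 = 0.331658.

CHF 0.3317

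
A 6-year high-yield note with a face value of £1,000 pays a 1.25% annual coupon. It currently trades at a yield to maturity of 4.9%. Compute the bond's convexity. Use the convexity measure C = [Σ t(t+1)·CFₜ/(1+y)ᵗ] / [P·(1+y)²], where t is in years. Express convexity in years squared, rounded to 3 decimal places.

With y = 0.049:
  t   CF        PV=CF/(1+0.049)^t    t·PV        t(t+1)·PV
  1        12.50        11.9161        11.9161          23.8322
  2        12.50        11.3595        22.7190          68.1570
  3        12.50        10.8289        32.4866         129.9466
  4        12.50        10.3231        41.2922         206.4610
  5        12.50         9.8408        49.2042         295.2255
  6     1,012.50       759.8749     4,559.2494      31,914.7461
  Σ                    814.1433     4,716.8676      32,638.3683
P = 814.1433.
Convexity = Σ t(t+1)·PV / [P·(1+y)²] = 32,638.3683 / (814.1433 × 1.100401) = 36.43146.

36.431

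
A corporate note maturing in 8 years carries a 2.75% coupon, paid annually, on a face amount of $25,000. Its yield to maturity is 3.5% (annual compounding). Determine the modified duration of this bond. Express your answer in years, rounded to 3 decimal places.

Periodic yield y = 0.035. First find Macaulay duration:
  t   CF        PV=CF/(1+0.035)^t    t·PV
  1       687.50       664.2512       664.2512
  2       687.50       641.7886     1,283.5772
  3       687.50       620.0856     1,860.2568
  4       687.50       599.1165     2,396.4661
  5       687.50       578.8566     2,894.2828
  6       687.50       559.2817     3,355.6902
  7       687.50       540.3688     3,782.5815
  8    25,687.50    19,507.3844   156,059.0748
  Σ                 23,711.1333   172,296.1806
P = 23,711.1333; Macaulay duration = 172,296.1806 / 23,711.1333 = 7.26647 years.
Modified duration = D_Mac / (1 + y) = 7.26647 / 1.035 = 7.02074 years.

7.021 years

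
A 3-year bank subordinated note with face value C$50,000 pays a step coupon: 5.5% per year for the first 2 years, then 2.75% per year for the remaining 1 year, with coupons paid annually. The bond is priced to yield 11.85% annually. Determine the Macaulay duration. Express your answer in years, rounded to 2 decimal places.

Periodic yield y = 0.1185. Discount each cash flow and weight by its year:
  t   CF        PV=CF/(1+0.1185)^t    t·PV
  1     2,750.00     2,458.6500     2,458.6500
  2     2,750.00     2,198.1672     4,396.3343
  3    51,375.00    36,715.0285   110,145.0855
  Σ                 41,371.8456   117,000.0698
Price P = Σ PV = 41,371.8456.
Macaulay duration = Σ(t·PV) / P = 117,000.0698 / 41,371.8456 = 2.82801 years.

2.83 years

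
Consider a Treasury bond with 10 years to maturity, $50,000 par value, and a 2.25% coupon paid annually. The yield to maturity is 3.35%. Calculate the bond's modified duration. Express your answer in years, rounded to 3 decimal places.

8.717 years

Periodic yield y = 0.0335. First find Macaulay duration:
  t   CF        PV=CF/(1+0.0335)^t    t·PV
  1     1,125.00     1,088.5341     1,088.5341
  2     1,125.00     1,053.2502     2,106.5004
  3     1,125.00     1,019.1100     3,057.3301
  4     1,125.00       986.0765     3,944.3059
  5     1,125.00       954.1137     4,770.5683
  6     1,125.00       923.1869     5,539.1214
  7     1,125.00       893.2626     6,252.8383
  8     1,125.00       864.3083     6,914.4663
  9     1,125.00       836.2925     7,526.6324
  10   51,125.00    36,772.9534   367,729.5340
  Σ                 45,391.0882   408,929.8312
P = 45,391.0882; Macaulay duration = 408,929.8312 / 45,391.0882 = 9.00903 years.
Modified duration = D_Mac / (1 + y) = 9.00903 / 1.0335 = 8.71701 years.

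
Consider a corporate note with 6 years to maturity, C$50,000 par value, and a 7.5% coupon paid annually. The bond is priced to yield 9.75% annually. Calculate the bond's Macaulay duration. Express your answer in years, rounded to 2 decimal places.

Periodic yield y = 0.0975. Discount each cash flow and weight by its year:
  t   CF        PV=CF/(1+0.0975)^t    t·PV
  1     3,750.00     3,416.8565     3,416.8565
  2     3,750.00     3,113.3089     6,226.6178
  3     3,750.00     2,836.7279     8,510.1837
  4     3,750.00     2,584.7179    10,338.8716
  5     3,750.00     2,355.0960    11,775.4802
  6    53,750.00    30,757.5186   184,545.1115
  Σ                 45,064.2258   224,813.1213
Price P = Σ PV = 45,064.2258.
Macaulay duration = Σ(t·PV) / P = 224,813.1213 / 45,064.2258 = 4.98873 years.

4.99 years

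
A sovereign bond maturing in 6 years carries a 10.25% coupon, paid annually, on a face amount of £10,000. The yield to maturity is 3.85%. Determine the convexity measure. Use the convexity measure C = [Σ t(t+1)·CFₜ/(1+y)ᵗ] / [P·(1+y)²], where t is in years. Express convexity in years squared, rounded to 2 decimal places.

29.88

With y = 0.0385:
  t   CF        PV=CF/(1+0.0385)^t    t·PV        t(t+1)·PV
  1     1,025.00       987.0005       987.0005       1,974.0010
  2     1,025.00       950.4097     1,900.8194       5,702.4582
  3     1,025.00       915.1755     2,745.5264      10,982.1054
  4     1,025.00       881.2474     3,524.9897      17,624.9485
  5     1,025.00       848.5772     4,242.8860      25,457.3161
  6    11,025.00     8,789.0026    52,734.0156     369,138.1092
  Σ                 13,371.4129    66,135.2376     430,878.9385
P = 13,371.4129.
Convexity = Σ t(t+1)·PV / [P·(1+y)²] = 430,878.9385 / (13,371.4129 × 1.078482) = 29.87892.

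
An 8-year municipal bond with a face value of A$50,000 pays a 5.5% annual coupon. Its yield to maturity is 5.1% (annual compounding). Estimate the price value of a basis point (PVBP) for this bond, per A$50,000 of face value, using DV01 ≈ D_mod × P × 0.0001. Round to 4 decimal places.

A$32.7052

Periodic yield y = 0.051.
  t   CF        PV=CF/(1+0.051)^t    t·PV
  1     2,750.00     2,616.5557     2,616.5557
  2     2,750.00     2,489.5867     4,979.1735
  3     2,750.00     2,368.7790     7,106.3370
  4     2,750.00     2,253.8335     9,015.3340
  5     2,750.00     2,144.4657    10,722.3287
  6     2,750.00     2,040.4051    12,242.4305
  7     2,750.00     1,941.3940    13,589.7580
  8    52,750.00    35,432.4135   283,459.3081
  Σ                 51,287.4332   343,731.2255
P = 51,287.4332; D_Mac = 6.70206 yrs; D_mod = 6.37684 yrs.
DV01 ≈ 6.37684 × 51,287.4332 × 0.0001 = 32.705159.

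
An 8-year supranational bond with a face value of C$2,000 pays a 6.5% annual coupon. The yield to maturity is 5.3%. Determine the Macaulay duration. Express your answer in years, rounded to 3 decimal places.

6.546 years

Periodic yield y = 0.053. Discount each cash flow and weight by its year:
  t   CF        PV=CF/(1+0.053)^t    t·PV
  1       130.00       123.4568       123.4568
  2       130.00       117.2429       234.4858
  3       130.00       111.3418       334.0254
  4       130.00       105.7377       422.9508
  5       130.00       100.4157       502.0784
  6       130.00        95.3615       572.1691
  7       130.00        90.5617       633.9322
  8     2,130.00     1,409.1351    11,273.0808
  Σ                  2,153.2532    14,096.1793
Price P = Σ PV = 2,153.2532.
Macaulay duration = Σ(t·PV) / P = 14,096.1793 / 2,153.2532 = 6.54646 years.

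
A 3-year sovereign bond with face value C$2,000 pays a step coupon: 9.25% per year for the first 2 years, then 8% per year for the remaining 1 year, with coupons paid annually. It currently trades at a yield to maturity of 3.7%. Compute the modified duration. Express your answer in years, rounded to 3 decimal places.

2.670 years

Periodic yield y = 0.037. First find Macaulay duration:
  t   CF        PV=CF/(1+0.037)^t    t·PV
  1       185.00       178.3992       178.3992
  2       185.00       172.0340       344.0679
  3     2,160.00     1,936.9459     5,810.8376
  Σ                  2,287.3791     6,333.3048
P = 2,287.3791; Macaulay duration = 6,333.3048 / 2,287.3791 = 2.76880 years.
Modified duration = D_Mac / (1 + y) = 2.76880 / 1.037 = 2.67001 years.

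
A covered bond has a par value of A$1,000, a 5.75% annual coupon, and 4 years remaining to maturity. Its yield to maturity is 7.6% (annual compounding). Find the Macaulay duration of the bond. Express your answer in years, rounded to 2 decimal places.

3.67 years

Periodic yield y = 0.076. Discount each cash flow and weight by its year:
  t   CF        PV=CF/(1+0.076)^t    t·PV
  1        57.50        53.4387        53.4387
  2        57.50        49.6642        99.3284
  3        57.50        46.1563       138.4689
  4     1,057.50       788.9170     3,155.6678
  Σ                    938.1761     3,446.9038
Price P = Σ PV = 938.1761.
Macaulay duration = Σ(t·PV) / P = 3,446.9038 / 938.1761 = 3.67405 years.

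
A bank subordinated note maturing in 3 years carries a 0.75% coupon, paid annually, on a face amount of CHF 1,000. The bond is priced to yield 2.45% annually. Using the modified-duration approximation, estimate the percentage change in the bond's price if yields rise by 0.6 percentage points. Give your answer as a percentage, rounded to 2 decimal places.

Periodic yield y = 0.0245. Modified duration first:
  t   CF        PV=CF/(1+0.0245)^t    t·PV
  1         7.50         7.3206         7.3206
  2         7.50         7.1456        14.2912
  3     1,007.50       936.9344     2,810.8031
  Σ                    951.4006     2,832.4149
P = 951.4006; D_Mac = 2.97710 yrs; D_mod = 2.97710/(1+0.0245) = 2.90591 yrs.
ΔP/P ≈ -D_mod · Δy = -2.90591 × (+0.006) = -0.017435 = -1.7435%.

-1.74%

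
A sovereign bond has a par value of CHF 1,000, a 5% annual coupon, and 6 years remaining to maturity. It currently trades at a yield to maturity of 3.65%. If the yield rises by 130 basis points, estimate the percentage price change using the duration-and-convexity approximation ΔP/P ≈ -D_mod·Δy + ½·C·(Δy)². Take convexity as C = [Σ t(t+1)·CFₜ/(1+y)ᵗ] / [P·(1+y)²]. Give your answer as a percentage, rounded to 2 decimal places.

-6.43%

With y = 0.0365:
  t   CF        PV=CF/(1+0.0365)^t    t·PV        t(t+1)·PV
  1        50.00        48.2393        48.2393          96.4785
  2        50.00        46.5405        93.0811         279.2432
  3        50.00        44.9016       134.7049         538.8195
  4        50.00        43.3204       173.2817         866.4086
  5        50.00        41.7949       208.9746       1,253.8475
  6     1,050.00       846.7856     5,080.7136      35,564.9949
  Σ                  1,071.5824     5,738.9951      38,599.7924
P = 1,071.5824; D_Mac = 5.35563 yrs; D_mod = 5.16703 yrs; C = 33.52901.
Duration effect: -5.16703 × (+0.013) = -0.067171
Convexity effect: 0.5 × 33.52901 × (0.013)² = +0.0028332
ΔP/P ≈ -0.067171 + 0.0028332 = -0.064338 = -6.4338%.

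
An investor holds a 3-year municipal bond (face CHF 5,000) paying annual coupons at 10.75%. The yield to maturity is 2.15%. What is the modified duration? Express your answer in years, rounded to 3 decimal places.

Periodic yield y = 0.0215. First find Macaulay duration:
  t   CF        PV=CF/(1+0.0215)^t    t·PV
  1       537.50       526.1870       526.1870
  2       537.50       515.1121     1,030.2241
  3     5,537.50     5,195.1564    15,585.4692
  Σ                  6,236.4554    17,141.8803
P = 6,236.4554; Macaulay duration = 17,141.8803 / 6,236.4554 = 2.74866 years.
Modified duration = D_Mac / (1 + y) = 2.74866 / 1.0215 = 2.69081 years.

2.691 years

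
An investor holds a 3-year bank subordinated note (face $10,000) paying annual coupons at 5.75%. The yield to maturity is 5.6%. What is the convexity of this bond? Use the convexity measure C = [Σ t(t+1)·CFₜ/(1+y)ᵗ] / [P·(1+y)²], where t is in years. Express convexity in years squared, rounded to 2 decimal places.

With y = 0.056:
  t   CF        PV=CF/(1+0.056)^t    t·PV        t(t+1)·PV
  1       575.00       544.5076       544.5076       1,089.0152
  2       575.00       515.6322     1,031.2643       3,093.7930
  3    10,575.00     8,980.2540    26,940.7621     107,763.0482
  Σ                 10,040.3938    28,516.5340     111,945.8564
P = 10,040.3938.
Convexity = Σ t(t+1)·PV / [P·(1+y)²] = 111,945.8564 / (10,040.3938 × 1.115136) = 9.99838.

10.00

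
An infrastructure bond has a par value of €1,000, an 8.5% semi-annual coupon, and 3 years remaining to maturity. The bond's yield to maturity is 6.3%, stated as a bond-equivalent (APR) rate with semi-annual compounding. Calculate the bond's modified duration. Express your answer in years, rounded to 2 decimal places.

Periodic yield y = 0.0315. First find Macaulay duration:
  t   CF        PV=CF/(1+0.0315)^t    t·PV
  1        42.50        41.2021        41.2021
  2        42.50        39.9439        79.8878
  3        42.50        38.7241       116.1723
  4        42.50        37.5415       150.1661
  5        42.50        36.3951       181.9754
  6     1,042.50       865.4872     5,192.9234
  Σ                  1,059.2940     5,762.3272
P = 1,059.2940; Macaulay duration = 5,762.3272 / 1,059.2940 = 5.43978 half-year periods = 2.71989 years.
Modified duration = D_Mac / (1 + y) = 2.71989 / 1.0315 = 2.63683 years.

2.64 years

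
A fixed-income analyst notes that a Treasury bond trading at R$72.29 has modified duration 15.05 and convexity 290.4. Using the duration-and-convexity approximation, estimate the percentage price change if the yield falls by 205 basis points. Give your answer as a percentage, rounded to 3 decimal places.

Duration effect: -D_mod·Δy = -15.05 × (-0.0205) = +0.308525
Convexity effect: ½·C·(Δy)² = 0.5 × 290.4 × (-0.0205)² = +0.0610203
ΔP/P ≈ +0.308525 + 0.0610203 = +0.3695453
= +36.95453%.

+36.955%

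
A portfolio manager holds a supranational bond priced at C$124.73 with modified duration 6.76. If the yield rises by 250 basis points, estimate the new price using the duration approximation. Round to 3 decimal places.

Duration approximation: ΔP/P ≈ -D_mod · Δy = -6.76 × (+0.025) = -0.169000.
New price ≈ 124.73 × (1 - 0.169000) = 103.65063.

C$103.651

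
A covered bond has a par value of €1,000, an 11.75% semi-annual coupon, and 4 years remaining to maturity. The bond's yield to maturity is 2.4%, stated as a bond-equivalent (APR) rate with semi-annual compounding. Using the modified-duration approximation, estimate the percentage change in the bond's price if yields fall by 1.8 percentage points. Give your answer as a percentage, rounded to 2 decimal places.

+6.07%

Periodic yield y = 0.012. Modified duration first:
  t   CF        PV=CF/(1+0.012)^t    t·PV
  1        58.75        58.0534        58.0534
  2        58.75        57.3650       114.7300
  3        58.75        56.6848       170.0543
  4        58.75        56.0126       224.0504
  5        58.75        55.3484       276.7422
  6        58.75        54.6921       328.1527
  7        58.75        54.0436       378.3052
  8     1,058.75       962.3861     7,699.0885
  Σ                  1,354.5859     9,249.1766
P = 1,354.5859; D_Mac = 6.82805 half-year periods = 3.41402 yrs; D_mod = 3.41402/(1+0.012) = 3.37354 yrs.
ΔP/P ≈ -D_mod · Δy = -3.37354 × (-0.018) = +0.060724 = +6.0724%.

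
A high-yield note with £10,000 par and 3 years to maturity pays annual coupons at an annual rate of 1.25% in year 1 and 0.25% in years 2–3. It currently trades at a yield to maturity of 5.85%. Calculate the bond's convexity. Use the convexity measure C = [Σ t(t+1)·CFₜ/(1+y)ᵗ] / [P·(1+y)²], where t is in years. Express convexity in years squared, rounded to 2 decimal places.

10.57

With y = 0.0585:
  t   CF        PV=CF/(1+0.0585)^t    t·PV        t(t+1)·PV
  1       125.00       118.0916       118.0916         236.1833
  2        25.00        22.3130        44.6260         133.8781
  3    10,025.00     8,453.0180    25,359.0540     101,436.2161
  Σ                  8,593.4227    25,521.7717     101,806.2775
P = 8,593.4227.
Convexity = Σ t(t+1)·PV / [P·(1+y)²] = 101,806.2775 / (8,593.4227 × 1.120422) = 10.57369.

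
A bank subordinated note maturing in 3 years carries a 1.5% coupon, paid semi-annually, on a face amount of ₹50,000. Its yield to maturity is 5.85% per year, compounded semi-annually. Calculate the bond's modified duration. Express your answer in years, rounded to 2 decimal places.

Periodic yield y = 0.02925. First find Macaulay duration:
  t   CF        PV=CF/(1+0.02925)^t    t·PV
  1       375.00       364.3430       364.3430
  2       375.00       353.9888       707.9776
  3       375.00       343.9289     1,031.7866
  4       375.00       334.1548     1,336.6194
  5       375.00       324.6586     1,623.2929
  6    50,375.00    42,373.0578   254,238.3466
  Σ                 44,094.1318   259,302.3661
P = 44,094.1318; Macaulay duration = 259,302.3661 / 44,094.1318 = 5.88065 half-year periods = 2.94033 years.
Modified duration = D_Mac / (1 + y) = 2.94033 / 1.02925 = 2.85677 years.

2.86 years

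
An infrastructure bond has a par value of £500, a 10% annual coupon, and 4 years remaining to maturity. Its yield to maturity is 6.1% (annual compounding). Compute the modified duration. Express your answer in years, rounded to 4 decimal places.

3.3181 years

Periodic yield y = 0.061. First find Macaulay duration:
  t   CF        PV=CF/(1+0.061)^t    t·PV
  1        50.00        47.1254        47.1254
  2        50.00        44.4160        88.8320
  3        50.00        41.8624       125.5871
  4       550.00       434.0114     1,736.0457
  Σ                    567.4151     1,997.5901
P = 567.4151; Macaulay duration = 1,997.5901 / 567.4151 = 3.52051 years.
Modified duration = D_Mac / (1 + y) = 3.52051 / 1.061 = 3.31810 years.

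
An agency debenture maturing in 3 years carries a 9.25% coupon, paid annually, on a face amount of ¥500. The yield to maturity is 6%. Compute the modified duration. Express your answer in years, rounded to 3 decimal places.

2.607 years

Periodic yield y = 0.06. First find Macaulay duration:
  t   CF        PV=CF/(1+0.06)^t    t·PV
  1        46.25        43.6321        43.6321
  2        46.25        41.1623        82.3247
  3       546.25       458.6420     1,375.9261
  Σ                    543.4364     1,501.8828
P = 543.4364; Macaulay duration = 1,501.8828 / 543.4364 = 2.76368 years.
Modified duration = D_Mac / (1 + y) = 2.76368 / 1.06 = 2.60724 years.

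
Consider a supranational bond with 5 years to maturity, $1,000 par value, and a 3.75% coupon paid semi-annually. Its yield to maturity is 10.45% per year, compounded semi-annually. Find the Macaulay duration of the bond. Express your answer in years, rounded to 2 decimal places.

Periodic yield y = 0.05225. Discount each cash flow and weight by its period:
  t   CF        PV=CF/(1+0.05225)^t    t·PV
  1        18.75        17.8190        17.8190
  2        18.75        16.9342        33.8683
  3        18.75        16.0933        48.2798
  4        18.75        15.2942        61.1766
  5        18.75        14.5347        72.6736
  6        18.75        13.8130        82.8779
  7        18.75        13.1271        91.8897
  8        18.75        12.4753        99.8021
  9        18.75        11.8558       106.7022
  10    1,018.75       612.1788     6,121.7879
  Σ                    744.1252     6,736.8771
Price P = Σ PV = 744.1252.
Macaulay duration = Σ(t·PV) / P = 6,736.8771 / 744.1252 = 9.05342 half-year periods.
In years: 9.05342 / 2 = 4.52671 years.

4.53 years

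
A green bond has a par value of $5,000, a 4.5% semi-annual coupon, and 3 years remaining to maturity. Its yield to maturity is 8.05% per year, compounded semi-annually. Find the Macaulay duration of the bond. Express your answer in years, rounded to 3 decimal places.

2.830 years

Periodic yield y = 0.04025. Discount each cash flow and weight by its period:
  t   CF        PV=CF/(1+0.04025)^t    t·PV
  1       112.50       108.1471       108.1471
  2       112.50       103.9626       207.9252
  3       112.50        99.9400       299.8200
  4       112.50        96.0731       384.2922
  5       112.50        92.3557       461.7787
  6     5,112.50     4,034.6603    24,207.9618
  Σ                  4,535.1388    25,669.9250
Price P = Σ PV = 4,535.1388.
Macaulay duration = Σ(t·PV) / P = 25,669.9250 / 4,535.1388 = 5.66023 half-year periods.
In years: 5.66023 / 2 = 2.83011 years.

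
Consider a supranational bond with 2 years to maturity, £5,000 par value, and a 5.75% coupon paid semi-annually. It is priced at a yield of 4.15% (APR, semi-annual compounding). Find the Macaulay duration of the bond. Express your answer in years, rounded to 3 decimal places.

Periodic yield y = 0.02075. Discount each cash flow and weight by its period:
  t   CF        PV=CF/(1+0.02075)^t    t·PV
  1       143.75       140.8278       140.8278
  2       143.75       137.9650       275.9301
  3       143.75       135.1605       405.4814
  4     5,143.75     4,738.0790    18,952.3160
  Σ                  5,152.0323    19,774.5553
Price P = Σ PV = 5,152.0323.
Macaulay duration = Σ(t·PV) / P = 19,774.5553 / 5,152.0323 = 3.83820 half-year periods.
In years: 3.83820 / 2 = 1.91910 years.

1.919 years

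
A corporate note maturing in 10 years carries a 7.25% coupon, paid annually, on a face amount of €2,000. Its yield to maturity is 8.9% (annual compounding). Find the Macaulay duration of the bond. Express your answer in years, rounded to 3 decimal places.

Periodic yield y = 0.089. Discount each cash flow and weight by its year:
  t   CF        PV=CF/(1+0.089)^t    t·PV
  1       145.00       133.1497       133.1497
  2       145.00       122.2678       244.5357
  3       145.00       112.2753       336.8260
  4       145.00       103.0995       412.3979
  5       145.00        94.6735       473.3677
  6       145.00        86.9362       521.6173
  7       145.00        79.8312       558.8186
  8       145.00        73.3069       586.4553
  9       145.00        67.3158       605.8423
  10    2,145.00       914.4259     9,144.2586
  Σ                  1,787.2819    13,017.2691
Price P = Σ PV = 1,787.2819.
Macaulay duration = Σ(t·PV) / P = 13,017.2691 / 1,787.2819 = 7.28328 years.

7.283 years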